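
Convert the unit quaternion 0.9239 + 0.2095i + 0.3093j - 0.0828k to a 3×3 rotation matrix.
[[0.795, 0.2826, 0.5368], [-0.0234, 0.8985, -0.4383], [-0.6062, 0.3359, 0.7209]]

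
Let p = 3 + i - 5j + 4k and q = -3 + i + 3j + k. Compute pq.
1 - 17i + 27j - k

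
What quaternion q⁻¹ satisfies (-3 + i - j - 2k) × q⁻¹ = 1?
-0.2 - 0.0667i + 0.0667j + 0.1333k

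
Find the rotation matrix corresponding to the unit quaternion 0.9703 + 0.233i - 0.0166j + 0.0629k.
[[0.9915, -0.1298, -0.0029], [0.1143, 0.8835, -0.4542], [0.0615, 0.4501, 0.8909]]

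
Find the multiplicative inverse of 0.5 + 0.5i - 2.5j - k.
0.0645 - 0.0645i + 0.3226j + 0.129k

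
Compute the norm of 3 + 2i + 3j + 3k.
√31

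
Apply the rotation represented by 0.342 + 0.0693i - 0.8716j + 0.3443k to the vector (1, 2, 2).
(-2.566, 0.326, -1.52)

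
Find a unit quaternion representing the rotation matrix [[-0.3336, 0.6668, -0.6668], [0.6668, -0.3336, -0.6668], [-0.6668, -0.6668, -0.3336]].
-0.5774i - 0.5774j + 0.5774k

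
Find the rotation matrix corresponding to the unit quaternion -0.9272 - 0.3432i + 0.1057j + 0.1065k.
[[0.955, 0.1249, -0.2691], [-0.27, 0.7417, -0.6139], [0.1229, 0.6589, 0.7421]]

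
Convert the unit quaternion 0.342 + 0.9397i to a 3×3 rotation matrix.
[[1, 0, 0], [0, -0.7661, -0.6428], [0, 0.6428, -0.7661]]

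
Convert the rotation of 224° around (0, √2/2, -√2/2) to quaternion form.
-0.3746 + 0.6556j - 0.6556k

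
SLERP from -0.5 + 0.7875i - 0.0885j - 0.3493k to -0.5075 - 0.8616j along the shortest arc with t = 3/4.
-0.5905 + 0.2534i - 0.7579j - 0.1124k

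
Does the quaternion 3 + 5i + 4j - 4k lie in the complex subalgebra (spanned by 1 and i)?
No. The quaternion 3 + 5i + 4j - 4k has j-coefficient y = 4 and k-coefficient z = -4, not both zero, so it does not lie in the complex subalgebra spanned by 1 and i.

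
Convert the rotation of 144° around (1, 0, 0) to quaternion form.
0.309 + 0.9511i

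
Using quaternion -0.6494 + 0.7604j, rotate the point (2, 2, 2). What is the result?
(-2.288, 2, 1.662)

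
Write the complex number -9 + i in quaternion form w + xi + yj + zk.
-9 + i + 0j + 0k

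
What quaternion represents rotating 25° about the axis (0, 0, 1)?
0.9763 + 0.2164k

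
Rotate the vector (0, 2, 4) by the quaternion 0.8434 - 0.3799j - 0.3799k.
(-1.282, 2.577, 3.423)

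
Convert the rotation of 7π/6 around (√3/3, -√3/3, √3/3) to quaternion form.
-0.2588 + 0.5577i - 0.5577j + 0.5577k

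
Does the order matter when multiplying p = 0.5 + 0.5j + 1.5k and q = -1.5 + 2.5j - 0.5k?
Yes: pq = -1.25 - 4i + 0.5j - 2.5k ≠ -1.25 + 4i + 0.5j - 2.5k = qp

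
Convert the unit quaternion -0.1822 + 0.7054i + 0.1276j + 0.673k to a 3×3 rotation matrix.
[[0.0616, 0.4253, 0.903], [-0.0652, -0.901, 0.4288], [0.996, -0.0853, -0.0277]]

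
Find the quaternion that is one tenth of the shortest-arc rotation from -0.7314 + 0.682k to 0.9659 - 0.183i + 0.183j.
-0.779 + 0.0203i - 0.0203j + 0.6264k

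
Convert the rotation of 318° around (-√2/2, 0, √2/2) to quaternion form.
-0.9336 - 0.2534i + 0.2534k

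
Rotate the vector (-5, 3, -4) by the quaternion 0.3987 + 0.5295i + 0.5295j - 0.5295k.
(4.11, 2.875, 4.985)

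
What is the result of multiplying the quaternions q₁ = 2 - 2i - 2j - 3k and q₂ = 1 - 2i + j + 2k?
6 - 7i + 10j - 5k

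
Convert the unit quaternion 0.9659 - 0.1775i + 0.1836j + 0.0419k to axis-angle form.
axis = (-0.6859, 0.7095, 0.1619), θ = π/6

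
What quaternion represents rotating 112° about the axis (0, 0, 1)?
0.5592 + 0.829k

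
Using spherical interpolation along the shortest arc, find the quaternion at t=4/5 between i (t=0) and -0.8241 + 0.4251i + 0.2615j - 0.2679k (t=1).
-0.7162 + 0.6174i + 0.2273j - 0.2328k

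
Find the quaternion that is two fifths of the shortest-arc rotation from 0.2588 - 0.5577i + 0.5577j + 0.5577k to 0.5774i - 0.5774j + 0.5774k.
0.1855 - 0.6906i + 0.6906j + 0.1088k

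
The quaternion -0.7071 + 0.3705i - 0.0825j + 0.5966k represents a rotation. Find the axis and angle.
axis = (0.524, -0.1167, 0.8437), θ = 3π/2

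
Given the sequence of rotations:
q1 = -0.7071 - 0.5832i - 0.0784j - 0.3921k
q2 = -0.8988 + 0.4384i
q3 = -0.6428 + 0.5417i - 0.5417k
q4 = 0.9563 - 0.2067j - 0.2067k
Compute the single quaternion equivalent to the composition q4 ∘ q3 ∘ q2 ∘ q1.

q2 · q1 = 0.8912 + 0.2142i + 0.2424j + 0.318k
q3 · q2 · q1 = -0.5166 + 0.4764i - 0.4441j - 0.5559k
q4 · q3 · q2 · q1 = -0.7007 + 0.4787i - 0.4164j - 0.3264k
-0.7007 + 0.4787i - 0.4164j - 0.3264k


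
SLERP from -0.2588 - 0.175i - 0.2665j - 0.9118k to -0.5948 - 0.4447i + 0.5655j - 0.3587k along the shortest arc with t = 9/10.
-0.5929 - 0.4409i + 0.4992j - 0.4526k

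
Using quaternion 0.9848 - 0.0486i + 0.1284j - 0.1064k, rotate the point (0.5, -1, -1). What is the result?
(0.012, -1.152, -0.961)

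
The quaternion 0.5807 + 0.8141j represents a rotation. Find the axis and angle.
axis = (0, 1, 0), θ = 109°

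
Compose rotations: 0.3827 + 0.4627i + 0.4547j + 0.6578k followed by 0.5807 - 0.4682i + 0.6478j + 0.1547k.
0.0426 + 0.4453i + 0.8915j - 0.0714k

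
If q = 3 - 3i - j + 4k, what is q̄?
3 + 3i + j - 4k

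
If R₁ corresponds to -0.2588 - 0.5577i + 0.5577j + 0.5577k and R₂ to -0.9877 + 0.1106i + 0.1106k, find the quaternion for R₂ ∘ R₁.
0.2556 + 0.4605i - 0.6742j - 0.5178k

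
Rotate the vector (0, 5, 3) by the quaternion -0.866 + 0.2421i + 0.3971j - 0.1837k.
(-2.96, 4.897, -1.124)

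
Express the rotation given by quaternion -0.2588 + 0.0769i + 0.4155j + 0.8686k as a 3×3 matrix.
[[-0.8542, 0.5135, -0.0815], [-0.3857, -0.5208, 0.7616], [0.3487, 0.682, 0.6429]]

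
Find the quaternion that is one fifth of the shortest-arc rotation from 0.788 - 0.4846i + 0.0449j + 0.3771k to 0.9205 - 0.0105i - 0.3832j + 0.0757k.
0.8529 - 0.4031i - 0.0466j + 0.3285k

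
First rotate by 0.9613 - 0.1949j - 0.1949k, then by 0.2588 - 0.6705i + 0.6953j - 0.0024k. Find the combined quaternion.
0.3838 - 0.7805i + 0.4873j + 0.0779k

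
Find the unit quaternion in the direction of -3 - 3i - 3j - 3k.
-0.5 - 0.5i - 0.5j - 0.5k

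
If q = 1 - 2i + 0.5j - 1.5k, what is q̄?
1 + 2i - 0.5j + 1.5k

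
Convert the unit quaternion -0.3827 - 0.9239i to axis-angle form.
axis = (-1, 0, 0), θ = 5π/4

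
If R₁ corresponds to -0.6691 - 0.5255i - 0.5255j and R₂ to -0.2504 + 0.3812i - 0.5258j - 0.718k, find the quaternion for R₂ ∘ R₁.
0.0916 - 0.5008i + 0.8607j + 0.0038k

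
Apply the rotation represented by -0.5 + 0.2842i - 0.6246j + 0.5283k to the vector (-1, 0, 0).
(0.338, 0.883, 0.324)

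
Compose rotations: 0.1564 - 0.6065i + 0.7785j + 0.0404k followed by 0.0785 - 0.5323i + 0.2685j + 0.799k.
-0.5519 - 0.742i - 0.36j - 0.1234k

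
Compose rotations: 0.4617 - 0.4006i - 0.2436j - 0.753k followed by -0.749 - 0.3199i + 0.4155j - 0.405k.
-0.6777 - 0.2592i + 0.2957j + 0.6214k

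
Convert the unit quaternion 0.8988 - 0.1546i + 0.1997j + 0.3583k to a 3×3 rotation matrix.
[[0.6635, -0.7058, 0.2482], [0.5823, 0.6954, 0.421], [-0.4698, -0.1348, 0.8724]]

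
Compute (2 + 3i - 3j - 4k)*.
2 - 3i + 3j + 4k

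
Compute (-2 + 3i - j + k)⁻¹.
-0.1333 - 0.2i + 0.0667j - 0.0667k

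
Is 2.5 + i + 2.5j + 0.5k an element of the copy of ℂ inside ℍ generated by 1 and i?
No. The quaternion 2.5 + i + 2.5j + 0.5k has j-coefficient y = 2.5 and k-coefficient z = 0.5, not both zero, so it does not lie in the complex subalgebra spanned by 1 and i.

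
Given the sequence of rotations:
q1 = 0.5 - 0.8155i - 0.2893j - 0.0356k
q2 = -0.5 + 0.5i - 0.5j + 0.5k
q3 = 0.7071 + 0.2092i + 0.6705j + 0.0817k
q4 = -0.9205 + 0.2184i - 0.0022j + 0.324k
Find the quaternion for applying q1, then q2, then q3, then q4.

q2 · q1 = 0.0309 + 0.8202i - 0.4953j - 0.2846k
q3 · q2 · q1 = 0.2056 + 0.4361i - 0.203j - 0.8523k
q4 · q3 · q2 · q1 = -0.0088 - 0.2889i + 0.5138j + 0.8078k
-0.0088 - 0.2889i + 0.5138j + 0.8078k


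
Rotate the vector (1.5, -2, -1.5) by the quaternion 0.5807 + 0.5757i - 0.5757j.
(2.834, -0.666, 0.154)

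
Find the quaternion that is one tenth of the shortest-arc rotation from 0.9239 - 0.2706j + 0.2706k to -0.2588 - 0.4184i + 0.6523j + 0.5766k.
0.9186 + 0.0565i - 0.3469j + 0.1809k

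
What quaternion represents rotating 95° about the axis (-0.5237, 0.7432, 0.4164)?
0.6756 - 0.3861i + 0.5479j + 0.307k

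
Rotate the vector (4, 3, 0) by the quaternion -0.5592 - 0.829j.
(-1.498, 3, -3.709)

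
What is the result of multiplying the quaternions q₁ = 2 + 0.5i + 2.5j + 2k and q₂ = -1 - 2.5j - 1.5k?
7.25 + 0.75i - 6.75j - 6.25k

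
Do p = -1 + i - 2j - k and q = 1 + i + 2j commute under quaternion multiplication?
No: pq = 2 + 2i - 5j + 3k ≠ 2 - 2i - 3j - 5k = qp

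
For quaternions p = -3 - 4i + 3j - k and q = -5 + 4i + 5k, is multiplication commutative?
No: pq = 36 + 23i + j - 22k ≠ 36 - 7i - 31j + 2k = qp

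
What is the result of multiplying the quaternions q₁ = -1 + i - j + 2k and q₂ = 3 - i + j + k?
-3 + i - 7j + 5k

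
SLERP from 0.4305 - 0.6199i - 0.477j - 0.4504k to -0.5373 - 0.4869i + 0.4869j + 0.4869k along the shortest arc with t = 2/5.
0.567 - 0.1966i - 0.5749j - 0.5562k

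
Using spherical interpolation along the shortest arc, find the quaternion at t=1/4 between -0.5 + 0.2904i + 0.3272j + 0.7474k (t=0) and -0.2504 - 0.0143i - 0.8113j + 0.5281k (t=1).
-0.515 + 0.2457i + 0.0111j + 0.8212k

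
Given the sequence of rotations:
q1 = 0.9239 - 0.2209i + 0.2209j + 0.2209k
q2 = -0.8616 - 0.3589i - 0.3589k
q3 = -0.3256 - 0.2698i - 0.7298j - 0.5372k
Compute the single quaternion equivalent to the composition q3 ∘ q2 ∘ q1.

q2 · q1 = -0.796 - 0.062i - 0.0318j - 0.6012k
q3 · q2 · q1 = -0.1037 + 0.6566i + 0.4624j + 0.5867k
-0.1037 + 0.6566i + 0.4624j + 0.5867k


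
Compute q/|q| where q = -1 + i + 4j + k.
-0.2294 + 0.2294i + 0.9177j + 0.2294k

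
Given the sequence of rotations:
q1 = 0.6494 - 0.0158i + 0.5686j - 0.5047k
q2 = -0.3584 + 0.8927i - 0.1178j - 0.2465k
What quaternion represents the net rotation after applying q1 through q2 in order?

q2 · q1 = -0.2761 + 0.785i + 0.1742j + 0.5265k
-0.2761 + 0.785i + 0.1742j + 0.5265k


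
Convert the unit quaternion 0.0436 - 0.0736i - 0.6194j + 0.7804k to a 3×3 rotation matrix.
[[-0.9854, 0.0231, -0.1689], [0.1592, -0.2289, -0.9603], [-0.0609, -0.9732, 0.2219]]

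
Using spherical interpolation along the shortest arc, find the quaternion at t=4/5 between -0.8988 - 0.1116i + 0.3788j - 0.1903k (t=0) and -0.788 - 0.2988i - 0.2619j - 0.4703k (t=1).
-0.8498 - 0.272i - 0.1339j - 0.4313k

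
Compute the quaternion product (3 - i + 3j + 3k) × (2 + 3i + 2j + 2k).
-3 + 7i + 23j + k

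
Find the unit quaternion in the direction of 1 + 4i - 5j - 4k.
0.1313 + 0.5252i - 0.6565j - 0.5252k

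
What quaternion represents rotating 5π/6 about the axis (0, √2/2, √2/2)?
0.2588 + 0.683j + 0.683k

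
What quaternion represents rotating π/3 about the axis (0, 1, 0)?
0.866 + 0.5j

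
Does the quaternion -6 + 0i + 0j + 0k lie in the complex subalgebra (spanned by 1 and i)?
Yes. The quaternion -6 has j- and k-coefficients y = z = 0, so it lies in the complex subalgebra spanned by 1 and i.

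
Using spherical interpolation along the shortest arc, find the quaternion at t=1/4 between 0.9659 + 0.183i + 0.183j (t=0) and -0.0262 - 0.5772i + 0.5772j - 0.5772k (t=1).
0.8954 + 0.3853i - 0.0498j + 0.2176k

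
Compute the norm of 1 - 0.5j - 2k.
2.291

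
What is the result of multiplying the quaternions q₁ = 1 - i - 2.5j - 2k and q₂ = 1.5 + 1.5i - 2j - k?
-4 - 1.5i - 9.75j + 1.75k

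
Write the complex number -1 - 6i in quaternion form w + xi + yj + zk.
-1 - 6i + 0j + 0k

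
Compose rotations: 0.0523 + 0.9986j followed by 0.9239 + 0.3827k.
0.0483 - 0.3822i + 0.9226j + 0.02k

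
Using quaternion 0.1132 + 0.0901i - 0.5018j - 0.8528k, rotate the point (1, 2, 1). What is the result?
(-1.02, -0.39, 2.193)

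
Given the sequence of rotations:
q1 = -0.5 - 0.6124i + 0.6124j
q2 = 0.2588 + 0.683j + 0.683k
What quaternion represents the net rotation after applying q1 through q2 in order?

q2 · q1 = -0.5477 - 0.5768i - 0.6013j + 0.0768k
-0.5477 - 0.5768i - 0.6013j + 0.0768k


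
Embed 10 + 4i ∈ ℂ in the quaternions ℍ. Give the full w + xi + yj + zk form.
10 + 4i + 0j + 0k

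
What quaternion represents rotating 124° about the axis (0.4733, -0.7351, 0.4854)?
0.4695 + 0.4179i - 0.6491j + 0.4286k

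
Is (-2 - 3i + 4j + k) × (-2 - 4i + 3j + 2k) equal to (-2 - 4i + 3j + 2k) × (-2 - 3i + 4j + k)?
No: pq = -22 + 19i - 12j + k ≠ -22 + 9i - 16j - 13k = qp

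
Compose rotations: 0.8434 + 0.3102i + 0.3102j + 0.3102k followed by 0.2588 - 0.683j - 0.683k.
0.642 + 0.0803i - 0.7076j - 0.2839k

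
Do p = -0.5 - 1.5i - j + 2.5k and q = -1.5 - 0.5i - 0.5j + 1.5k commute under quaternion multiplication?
No: pq = -4.25 + 2.25i + 2.75j - 4.25k ≠ -4.25 + 2.75i + 0.75j - 4.75k = qp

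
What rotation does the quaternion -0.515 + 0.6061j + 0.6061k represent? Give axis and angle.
axis = (0, √2/2, √2/2), θ = 242°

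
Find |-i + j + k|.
√3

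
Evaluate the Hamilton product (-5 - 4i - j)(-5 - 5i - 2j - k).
3 + 46i + 11j + 8k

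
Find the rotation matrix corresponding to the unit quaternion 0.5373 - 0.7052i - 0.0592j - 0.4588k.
[[0.572, 0.5765, 0.5835], [-0.4095, -0.4156, 0.8121], [0.7107, -0.7035, -0.0016]]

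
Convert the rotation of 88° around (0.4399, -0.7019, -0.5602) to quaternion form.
0.7193 + 0.3056i - 0.4876j - 0.3891k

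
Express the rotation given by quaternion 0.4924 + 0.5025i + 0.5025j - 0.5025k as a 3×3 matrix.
[[-0.01, 0.9999, -0.0102], [0.0102, -0.01, -0.9999], [-0.9999, -0.0102, -0.01]]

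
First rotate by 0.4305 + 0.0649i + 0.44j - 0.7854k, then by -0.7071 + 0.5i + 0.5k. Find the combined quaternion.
0.0558 - 0.0506i + 0.114j + 0.9906k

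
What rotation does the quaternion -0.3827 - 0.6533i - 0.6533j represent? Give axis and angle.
axis = (-√2/2, -√2/2, 0), θ = 5π/4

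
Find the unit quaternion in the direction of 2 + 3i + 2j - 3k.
0.3922 + 0.5883i + 0.3922j - 0.5883k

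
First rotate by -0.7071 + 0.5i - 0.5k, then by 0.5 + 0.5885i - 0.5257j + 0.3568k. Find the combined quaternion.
-0.4694 + 0.0967i + 0.8444j - 0.2394k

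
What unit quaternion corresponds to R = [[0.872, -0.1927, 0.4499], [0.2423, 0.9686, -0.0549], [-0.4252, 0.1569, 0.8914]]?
0.9659 + 0.0548i + 0.2265j + 0.1126k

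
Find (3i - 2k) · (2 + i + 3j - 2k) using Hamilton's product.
-7 + 12i + 4j + 5k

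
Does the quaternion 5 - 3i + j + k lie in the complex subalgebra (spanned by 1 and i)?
No. The quaternion 5 - 3i + j + k has j-coefficient y = 1 and k-coefficient z = 1, not both zero, so it does not lie in the complex subalgebra spanned by 1 and i.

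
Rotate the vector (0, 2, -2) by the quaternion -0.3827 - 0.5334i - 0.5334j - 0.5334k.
(-1.633, -0.598, 2.231)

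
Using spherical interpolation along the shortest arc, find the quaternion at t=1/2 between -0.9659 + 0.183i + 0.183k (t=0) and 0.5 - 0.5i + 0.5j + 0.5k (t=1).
-0.8512 + 0.3966i - 0.2903j - 0.1841k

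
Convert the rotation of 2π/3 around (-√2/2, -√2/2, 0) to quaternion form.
0.5 - 0.6124i - 0.6124j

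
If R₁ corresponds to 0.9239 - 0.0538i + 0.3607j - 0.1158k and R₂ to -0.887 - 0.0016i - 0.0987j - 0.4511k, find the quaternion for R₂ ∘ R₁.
-0.8362 + 0.2204i - 0.387j - 0.3199k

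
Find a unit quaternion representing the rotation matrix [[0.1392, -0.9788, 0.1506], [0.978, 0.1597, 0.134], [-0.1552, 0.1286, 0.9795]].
0.7547 - 0.0018i + 0.1013j + 0.6482k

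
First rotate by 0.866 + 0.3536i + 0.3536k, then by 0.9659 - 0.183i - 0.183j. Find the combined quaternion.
0.9012 + 0.1184i - 0.0938j + 0.4063k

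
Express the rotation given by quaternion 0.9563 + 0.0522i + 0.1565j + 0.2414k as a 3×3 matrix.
[[0.8345, -0.4454, 0.3245], [0.478, 0.878, -0.0243], [-0.2741, 0.1754, 0.9456]]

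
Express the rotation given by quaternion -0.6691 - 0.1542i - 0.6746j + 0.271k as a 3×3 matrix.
[[-0.0571, 0.5707, 0.8192], [-0.1546, 0.8056, -0.572], [-0.9863, -0.1593, 0.0423]]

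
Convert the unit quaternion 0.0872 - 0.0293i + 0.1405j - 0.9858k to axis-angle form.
axis = (-0.0294, 0.141, -0.9896), θ = 170°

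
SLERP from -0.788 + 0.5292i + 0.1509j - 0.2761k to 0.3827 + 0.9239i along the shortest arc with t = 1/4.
-0.5585 + 0.7823i + 0.1322j - 0.2419k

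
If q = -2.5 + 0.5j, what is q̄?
-2.5 - 0.5j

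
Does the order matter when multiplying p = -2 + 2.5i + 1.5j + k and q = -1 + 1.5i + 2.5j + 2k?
Yes: pq = -7.5 - 5i - 10j - k ≠ -7.5 - 6i - 3j - 9k = qp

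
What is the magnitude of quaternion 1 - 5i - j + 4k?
√43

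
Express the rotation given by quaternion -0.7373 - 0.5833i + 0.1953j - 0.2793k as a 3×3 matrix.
[[0.7677, -0.6397, 0.0378], [0.184, 0.1635, -0.9692], [0.6138, 0.751, 0.2432]]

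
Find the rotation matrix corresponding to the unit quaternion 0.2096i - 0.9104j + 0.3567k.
[[-0.9121, -0.3816, 0.1495], [-0.3816, 0.6577, -0.6495], [0.1495, -0.6495, -0.7455]]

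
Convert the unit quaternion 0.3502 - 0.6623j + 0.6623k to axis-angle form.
axis = (0, -√2/2, √2/2), θ = 139°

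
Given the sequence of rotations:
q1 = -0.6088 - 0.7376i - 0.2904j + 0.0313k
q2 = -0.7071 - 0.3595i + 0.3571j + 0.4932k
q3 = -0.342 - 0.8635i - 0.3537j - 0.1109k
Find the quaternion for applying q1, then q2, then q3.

q2 · q1 = 0.2536 + 0.8948i - 0.3646j + 0.0454k
q3 · q2 · q1 = 0.562 - 0.5815i - 0.025j + 0.5877k
0.562 - 0.5815i - 0.025j + 0.5877k


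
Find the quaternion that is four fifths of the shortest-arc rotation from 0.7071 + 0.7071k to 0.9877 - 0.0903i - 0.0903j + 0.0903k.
0.968 - 0.0745i - 0.0745j + 0.2278k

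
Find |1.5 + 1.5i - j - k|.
2.55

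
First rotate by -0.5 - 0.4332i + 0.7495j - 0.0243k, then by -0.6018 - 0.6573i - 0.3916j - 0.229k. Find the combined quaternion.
0.3041 + 0.7705i - 0.172j - 0.5332k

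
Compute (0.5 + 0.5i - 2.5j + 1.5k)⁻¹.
0.0556 - 0.0556i + 0.2778j - 0.1667k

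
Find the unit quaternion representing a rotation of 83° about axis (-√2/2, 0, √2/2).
0.749 - 0.4685i + 0.4685k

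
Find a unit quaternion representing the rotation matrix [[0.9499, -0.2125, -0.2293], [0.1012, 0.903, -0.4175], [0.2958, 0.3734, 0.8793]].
0.9659 + 0.2047i - 0.1359j + 0.0812k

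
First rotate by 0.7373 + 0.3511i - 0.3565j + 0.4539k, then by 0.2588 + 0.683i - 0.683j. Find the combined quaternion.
-0.2925 + 0.2844i - 0.9059j + 0.1138k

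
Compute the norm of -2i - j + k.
√6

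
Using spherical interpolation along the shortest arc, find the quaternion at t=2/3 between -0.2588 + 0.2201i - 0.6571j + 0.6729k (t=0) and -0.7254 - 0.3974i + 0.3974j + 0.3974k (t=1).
-0.7263 - 0.2273i + 0.0212j + 0.6484k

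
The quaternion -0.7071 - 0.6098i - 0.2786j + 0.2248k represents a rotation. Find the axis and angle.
axis = (-0.8624, -0.394, 0.3179), θ = 3π/2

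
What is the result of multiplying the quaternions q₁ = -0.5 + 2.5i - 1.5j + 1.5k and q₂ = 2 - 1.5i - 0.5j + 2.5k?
-1.75 + 2.75i - 11.25j - 1.75k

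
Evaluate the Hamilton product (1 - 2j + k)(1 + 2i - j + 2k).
-3 - i - j + 7k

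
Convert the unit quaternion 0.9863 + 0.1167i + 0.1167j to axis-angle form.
axis = (√2/2, √2/2, 0), θ = 19°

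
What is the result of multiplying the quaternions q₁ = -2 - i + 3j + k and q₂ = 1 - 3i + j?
-8 + 4i - 2j + 9k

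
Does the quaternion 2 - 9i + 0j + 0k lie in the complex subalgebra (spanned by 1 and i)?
Yes. The quaternion 2 - 9i has j- and k-coefficients y = z = 0, so it lies in the complex subalgebra spanned by 1 and i.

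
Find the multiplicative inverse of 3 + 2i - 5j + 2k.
0.0714 - 0.0476i + 0.119j - 0.0476k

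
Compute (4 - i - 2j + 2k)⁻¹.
0.16 + 0.04i + 0.08j - 0.08k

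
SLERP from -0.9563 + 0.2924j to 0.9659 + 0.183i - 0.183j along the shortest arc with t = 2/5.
-0.9654 - 0.0737i + 0.25j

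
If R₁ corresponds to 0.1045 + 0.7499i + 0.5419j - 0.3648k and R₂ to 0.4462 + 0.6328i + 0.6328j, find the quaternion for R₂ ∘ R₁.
-0.7708 + 0.1699i + 0.5388j - 0.2944k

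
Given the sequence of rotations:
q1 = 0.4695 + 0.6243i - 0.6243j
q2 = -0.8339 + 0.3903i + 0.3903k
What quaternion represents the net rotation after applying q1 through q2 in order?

q2 · q1 = -0.6352 - 0.0937i + 0.7643j - 0.0604k
-0.6352 - 0.0937i + 0.7643j - 0.0604k


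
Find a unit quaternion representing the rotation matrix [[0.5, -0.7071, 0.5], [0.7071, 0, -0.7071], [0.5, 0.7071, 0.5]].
0.7071 + 0.5i + 0.5k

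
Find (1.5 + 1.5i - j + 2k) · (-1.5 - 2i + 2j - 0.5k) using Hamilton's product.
3.75 - 8.75i + 1.25j - 2.75k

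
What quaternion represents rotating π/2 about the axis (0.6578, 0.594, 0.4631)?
0.7071 + 0.4651i + 0.42j + 0.3275k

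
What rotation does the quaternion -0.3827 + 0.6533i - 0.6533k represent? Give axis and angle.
axis = (√2/2, 0, -√2/2), θ = 5π/4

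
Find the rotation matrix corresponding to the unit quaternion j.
[[-1, 0, 0], [0, 1, 0], [0, 0, -1]]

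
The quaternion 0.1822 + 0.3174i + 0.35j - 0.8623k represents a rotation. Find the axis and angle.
axis = (0.3228, 0.356, -0.877), θ = 159°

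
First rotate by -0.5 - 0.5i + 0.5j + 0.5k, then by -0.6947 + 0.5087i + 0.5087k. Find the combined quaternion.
0.3473 - 0.1613i - 0.856j - 0.3473k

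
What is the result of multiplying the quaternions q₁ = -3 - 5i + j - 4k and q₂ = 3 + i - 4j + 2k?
8 - 32i + 21j + k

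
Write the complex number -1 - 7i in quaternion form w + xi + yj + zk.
-1 - 7i + 0j + 0k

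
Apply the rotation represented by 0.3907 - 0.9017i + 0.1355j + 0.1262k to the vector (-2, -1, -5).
(-0.911, -2.744, 4.652)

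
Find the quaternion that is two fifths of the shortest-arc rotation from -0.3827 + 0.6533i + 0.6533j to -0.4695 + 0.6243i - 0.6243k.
-0.4671 + 0.7168i + 0.4327j - 0.2841k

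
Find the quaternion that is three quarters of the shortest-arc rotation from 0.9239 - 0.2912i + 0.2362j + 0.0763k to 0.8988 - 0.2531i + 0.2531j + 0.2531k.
0.908 - 0.2635i + 0.2497j + 0.2095k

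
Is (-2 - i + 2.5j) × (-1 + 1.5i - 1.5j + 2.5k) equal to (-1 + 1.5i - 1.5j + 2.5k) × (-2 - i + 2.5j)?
No: pq = 7.25 + 4.25i + 3j - 7.25k ≠ 7.25 - 8.25i - 2j - 2.75k = qp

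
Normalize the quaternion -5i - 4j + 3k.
-0.7071i - 0.5657j + 0.4243k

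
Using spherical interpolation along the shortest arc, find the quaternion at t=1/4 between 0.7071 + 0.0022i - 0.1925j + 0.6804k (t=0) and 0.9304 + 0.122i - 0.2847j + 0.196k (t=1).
0.7874 + 0.0337i - 0.2226j + 0.5739k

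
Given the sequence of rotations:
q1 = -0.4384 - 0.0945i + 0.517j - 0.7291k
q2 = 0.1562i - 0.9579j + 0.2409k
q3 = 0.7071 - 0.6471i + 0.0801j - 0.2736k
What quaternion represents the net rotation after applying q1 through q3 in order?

q2 · q1 = 0.6856 + 0.5054i + 0.5111j - 0.1154k
q3 · q2 · q1 = 0.7393 + 0.0443i + 0.2034j - 0.6404k
0.7393 + 0.0443i + 0.2034j - 0.6404k


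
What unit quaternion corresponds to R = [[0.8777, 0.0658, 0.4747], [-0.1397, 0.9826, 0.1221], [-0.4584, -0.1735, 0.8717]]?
0.9659 - 0.0765i + 0.2415j - 0.0532k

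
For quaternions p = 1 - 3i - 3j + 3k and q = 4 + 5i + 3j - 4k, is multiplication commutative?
No: pq = 40 - 4i - 6j + 14k ≠ 40 - 10i - 12j + 2k = qp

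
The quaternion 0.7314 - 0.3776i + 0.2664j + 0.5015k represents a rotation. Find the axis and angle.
axis = (-0.5537, 0.3906, 0.7354), θ = 86°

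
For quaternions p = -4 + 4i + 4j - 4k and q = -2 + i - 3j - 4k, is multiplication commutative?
No: pq = -40i + 16j + 8k ≠ 16i - 8j + 40k = qp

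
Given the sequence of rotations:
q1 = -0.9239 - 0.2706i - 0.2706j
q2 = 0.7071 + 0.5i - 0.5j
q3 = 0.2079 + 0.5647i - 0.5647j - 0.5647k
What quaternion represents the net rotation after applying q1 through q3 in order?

q2 · q1 = -0.6533 - 0.6533i + 0.2706j - 0.2706k
q3 · q2 · q1 = 0.2331 - 0.1991i + 0.9469j + 0.0966k
0.2331 - 0.1991i + 0.9469j + 0.0966k


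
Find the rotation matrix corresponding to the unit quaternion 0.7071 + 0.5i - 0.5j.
[[0.5, -0.5, -0.7071], [-0.5, 0.5, -0.7071], [0.7071, 0.7071, 0]]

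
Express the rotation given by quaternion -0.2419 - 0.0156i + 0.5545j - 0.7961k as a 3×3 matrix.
[[-0.8825, -0.4025, -0.2434], [0.3679, -0.268, -0.8904], [0.2931, -0.8753, 0.3846]]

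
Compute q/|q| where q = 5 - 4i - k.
0.7715 - 0.6172i - 0.1543k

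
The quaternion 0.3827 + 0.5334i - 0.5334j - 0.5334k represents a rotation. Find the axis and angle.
axis = (√3/3, -√3/3, -√3/3), θ = 3π/4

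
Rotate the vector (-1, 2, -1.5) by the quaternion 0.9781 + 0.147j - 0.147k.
(-0.77, 2.266, -1.234)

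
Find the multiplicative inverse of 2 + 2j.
0.25 - 0.25j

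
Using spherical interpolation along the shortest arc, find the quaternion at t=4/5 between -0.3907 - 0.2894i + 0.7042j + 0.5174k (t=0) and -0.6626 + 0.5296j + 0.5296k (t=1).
-0.6169 - 0.0597i + 0.5739j + 0.5353k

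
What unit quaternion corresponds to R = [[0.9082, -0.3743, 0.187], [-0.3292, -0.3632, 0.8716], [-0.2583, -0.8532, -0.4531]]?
0.5225 - 0.8253i + 0.2131j + 0.0216k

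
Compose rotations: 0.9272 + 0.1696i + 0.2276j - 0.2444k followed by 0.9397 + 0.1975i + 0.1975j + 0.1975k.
0.8411 + 0.2493i + 0.4788j - 0.0351k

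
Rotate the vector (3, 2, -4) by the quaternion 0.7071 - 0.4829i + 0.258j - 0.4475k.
(-1.022, -4.188, -3.228)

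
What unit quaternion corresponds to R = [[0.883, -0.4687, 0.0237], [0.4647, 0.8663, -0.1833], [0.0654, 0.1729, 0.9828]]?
0.9659 + 0.0922i - 0.0108j + 0.2416k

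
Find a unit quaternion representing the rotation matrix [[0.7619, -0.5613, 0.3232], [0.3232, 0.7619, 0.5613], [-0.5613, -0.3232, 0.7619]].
0.9063 - 0.244i + 0.244j + 0.244k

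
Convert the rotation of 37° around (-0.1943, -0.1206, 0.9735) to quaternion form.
0.9483 - 0.0617i - 0.0383j + 0.3089k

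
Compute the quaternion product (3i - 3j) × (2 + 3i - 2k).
-9 + 12i + 9k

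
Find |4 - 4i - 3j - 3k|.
√50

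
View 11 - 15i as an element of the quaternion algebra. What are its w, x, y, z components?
11 - 15i + 0j + 0k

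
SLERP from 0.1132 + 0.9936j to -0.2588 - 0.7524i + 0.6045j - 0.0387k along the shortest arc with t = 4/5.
-0.1932 - 0.6383i + 0.7445j - 0.0328k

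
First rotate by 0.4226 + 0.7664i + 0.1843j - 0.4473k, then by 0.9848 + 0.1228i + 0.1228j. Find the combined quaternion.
0.2994 + 0.7517i + 0.2883j - 0.512k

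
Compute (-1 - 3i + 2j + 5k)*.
-1 + 3i - 2j - 5k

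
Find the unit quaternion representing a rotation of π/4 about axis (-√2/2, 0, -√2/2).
0.9239 - 0.2706i - 0.2706k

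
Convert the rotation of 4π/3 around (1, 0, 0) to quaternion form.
-0.5 + 0.866i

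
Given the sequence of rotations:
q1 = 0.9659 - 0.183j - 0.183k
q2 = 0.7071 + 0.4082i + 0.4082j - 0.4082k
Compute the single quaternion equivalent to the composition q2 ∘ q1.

q2 · q1 = 0.683 + 0.2449i + 0.3396j - 0.5984k
0.683 + 0.2449i + 0.3396j - 0.5984k


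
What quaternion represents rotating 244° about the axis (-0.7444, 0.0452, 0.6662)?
-0.5299 - 0.6313i + 0.0383j + 0.565k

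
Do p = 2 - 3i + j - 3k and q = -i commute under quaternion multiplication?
No: pq = -3 - 2i + 3j + k ≠ -3 - 2i - 3j - k = qp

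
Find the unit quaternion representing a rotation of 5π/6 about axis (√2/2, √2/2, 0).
0.2588 + 0.683i + 0.683j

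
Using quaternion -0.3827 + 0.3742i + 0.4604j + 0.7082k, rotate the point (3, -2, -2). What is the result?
(-3.41, -1.903, 1.324)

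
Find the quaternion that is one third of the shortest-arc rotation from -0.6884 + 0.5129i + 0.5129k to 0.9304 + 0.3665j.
-0.8427 + 0.3681i - 0.1373j + 0.3681k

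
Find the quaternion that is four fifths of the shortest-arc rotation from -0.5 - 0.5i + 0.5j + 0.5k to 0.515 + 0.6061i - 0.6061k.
-0.5237 - 0.5978i + 0.1046j + 0.5978k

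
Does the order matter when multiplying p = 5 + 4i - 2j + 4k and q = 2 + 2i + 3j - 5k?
Yes: pq = 28 + 16i + 39j - k ≠ 28 + 20i - 17j - 33k = qp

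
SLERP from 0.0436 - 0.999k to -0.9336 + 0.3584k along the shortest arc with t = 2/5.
0.4863 - 0.8738k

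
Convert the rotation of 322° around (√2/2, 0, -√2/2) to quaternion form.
-0.9455 + 0.2302i - 0.2302k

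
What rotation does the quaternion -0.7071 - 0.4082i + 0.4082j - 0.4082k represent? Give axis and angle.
axis = (-√3/3, √3/3, -√3/3), θ = 3π/2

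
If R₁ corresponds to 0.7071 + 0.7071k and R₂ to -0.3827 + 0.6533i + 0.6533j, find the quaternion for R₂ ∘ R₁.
-0.2706 + 0.9239i - 0.2706k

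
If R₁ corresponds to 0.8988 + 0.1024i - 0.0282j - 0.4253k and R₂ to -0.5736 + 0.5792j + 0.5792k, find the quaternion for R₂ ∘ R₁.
-0.2529 - 0.2887i + 0.5961j + 0.7052k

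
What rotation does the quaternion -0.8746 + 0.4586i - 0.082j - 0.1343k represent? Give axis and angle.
axis = (0.9459, -0.1691, -0.277), θ = 302°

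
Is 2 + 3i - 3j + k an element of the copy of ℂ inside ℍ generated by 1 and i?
No. The quaternion 2 + 3i - 3j + k has j-coefficient y = -3 and k-coefficient z = 1, not both zero, so it does not lie in the complex subalgebra spanned by 1 and i.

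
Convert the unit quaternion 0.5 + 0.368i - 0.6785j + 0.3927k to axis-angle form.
axis = (0.4249, -0.7835, 0.4535), θ = 2π/3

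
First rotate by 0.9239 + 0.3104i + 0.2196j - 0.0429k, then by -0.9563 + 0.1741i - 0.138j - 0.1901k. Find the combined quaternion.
-0.9154 - 0.0883i - 0.389j - 0.0535k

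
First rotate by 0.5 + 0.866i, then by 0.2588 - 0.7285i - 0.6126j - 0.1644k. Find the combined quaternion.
0.7603 - 0.1401i - 0.4487j + 0.4483k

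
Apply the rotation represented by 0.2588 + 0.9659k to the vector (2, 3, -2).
(-3.232, -1.598, -2)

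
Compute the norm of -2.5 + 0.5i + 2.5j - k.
3.708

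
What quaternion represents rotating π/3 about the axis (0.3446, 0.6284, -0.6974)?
0.866 + 0.1723i + 0.3142j - 0.3487k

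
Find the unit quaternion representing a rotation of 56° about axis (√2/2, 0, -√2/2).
0.8829 + 0.332i - 0.332k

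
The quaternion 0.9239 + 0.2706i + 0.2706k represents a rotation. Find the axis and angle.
axis = (√2/2, 0, √2/2), θ = π/4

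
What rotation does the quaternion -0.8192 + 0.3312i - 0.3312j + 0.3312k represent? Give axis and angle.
axis = (√3/3, -√3/3, √3/3), θ = 290°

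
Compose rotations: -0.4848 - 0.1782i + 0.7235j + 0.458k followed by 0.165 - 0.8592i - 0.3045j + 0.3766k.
-0.1853 - 0.0248i + 0.5934j - 0.7829k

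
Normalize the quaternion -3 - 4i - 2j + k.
-0.5477 - 0.7303i - 0.3651j + 0.1826k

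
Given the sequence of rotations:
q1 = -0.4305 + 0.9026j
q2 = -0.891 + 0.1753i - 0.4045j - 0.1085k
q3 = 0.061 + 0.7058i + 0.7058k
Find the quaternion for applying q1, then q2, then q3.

q2 · q1 = 0.7487 + 0.0225i - 0.6301j + 0.2049k
q3 · q2 · q1 = -0.1148 + 0.9745i - 0.1672j + 0.0962k
-0.1148 + 0.9745i - 0.1672j + 0.0962k


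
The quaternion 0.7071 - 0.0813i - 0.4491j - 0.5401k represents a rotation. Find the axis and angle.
axis = (-0.115, -0.6351, -0.7638), θ = π/2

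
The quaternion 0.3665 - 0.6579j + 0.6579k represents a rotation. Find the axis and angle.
axis = (0, -√2/2, √2/2), θ = 137°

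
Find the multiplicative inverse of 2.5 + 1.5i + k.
0.2632 - 0.1579i - 0.1053k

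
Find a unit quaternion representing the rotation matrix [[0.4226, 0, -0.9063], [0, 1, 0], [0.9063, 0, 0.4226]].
0.8434 - 0.5373j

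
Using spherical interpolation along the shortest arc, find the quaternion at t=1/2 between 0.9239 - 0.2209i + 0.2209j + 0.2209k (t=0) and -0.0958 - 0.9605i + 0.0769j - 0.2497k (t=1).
0.562 - 0.8018i + 0.2021j - 0.0195k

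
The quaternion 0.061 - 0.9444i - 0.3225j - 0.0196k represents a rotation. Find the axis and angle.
axis = (-0.9462, -0.3231, -0.0196), θ = 173°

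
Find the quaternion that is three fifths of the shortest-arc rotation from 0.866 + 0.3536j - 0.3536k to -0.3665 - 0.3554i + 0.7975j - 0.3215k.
0.2014 - 0.2782i + 0.8237j - 0.4511k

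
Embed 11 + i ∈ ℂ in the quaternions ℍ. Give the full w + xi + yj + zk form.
11 + i + 0j + 0k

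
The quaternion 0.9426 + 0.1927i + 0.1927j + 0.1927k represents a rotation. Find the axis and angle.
axis = (√3/3, √3/3, √3/3), θ = 39°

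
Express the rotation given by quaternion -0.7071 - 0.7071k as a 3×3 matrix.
[[0, -1, 0], [1, 0, 0], [0, 0, 1]]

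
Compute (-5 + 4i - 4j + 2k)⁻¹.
-0.082 - 0.0656i + 0.0656j - 0.0328k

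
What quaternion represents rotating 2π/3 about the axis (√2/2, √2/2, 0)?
0.5 + 0.6124i + 0.6124j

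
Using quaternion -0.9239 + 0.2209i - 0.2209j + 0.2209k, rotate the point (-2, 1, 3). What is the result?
(0.218, 2.748, 2.53)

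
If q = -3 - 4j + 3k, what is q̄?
-3 + 4j - 3k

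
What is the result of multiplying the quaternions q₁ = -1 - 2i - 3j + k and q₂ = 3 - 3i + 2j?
-3 - 5i - 14j - 10k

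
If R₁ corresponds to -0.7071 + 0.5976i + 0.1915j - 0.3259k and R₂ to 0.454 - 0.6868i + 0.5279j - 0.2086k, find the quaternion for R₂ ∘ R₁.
-0.0797 + 0.6249i - 0.6348j - 0.4475k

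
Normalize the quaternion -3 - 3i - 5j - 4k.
-0.3906 - 0.3906i - 0.6509j - 0.5208k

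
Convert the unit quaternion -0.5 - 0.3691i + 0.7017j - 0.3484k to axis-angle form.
axis = (-0.4262, 0.8103, -0.4023), θ = 4π/3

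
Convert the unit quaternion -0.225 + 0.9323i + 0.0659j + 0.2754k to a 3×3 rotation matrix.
[[0.8396, 0.2468, 0.4839], [-0.0011, -0.8901, 0.4558], [0.5432, -0.3832, -0.7471]]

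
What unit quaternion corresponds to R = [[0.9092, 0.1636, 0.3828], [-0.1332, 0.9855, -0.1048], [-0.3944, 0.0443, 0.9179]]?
0.9763 + 0.0382i + 0.199j - 0.076k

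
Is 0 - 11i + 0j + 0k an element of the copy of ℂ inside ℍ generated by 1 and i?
Yes. The quaternion -11i has j- and k-coefficients y = z = 0, so it lies in the complex subalgebra spanned by 1 and i.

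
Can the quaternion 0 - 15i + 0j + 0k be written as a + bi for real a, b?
Yes. The quaternion -15i has j- and k-coefficients y = z = 0, so it lies in the complex subalgebra spanned by 1 and i.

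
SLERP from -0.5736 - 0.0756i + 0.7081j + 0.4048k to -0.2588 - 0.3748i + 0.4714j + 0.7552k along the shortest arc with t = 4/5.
-0.3339 - 0.323i + 0.5366j + 0.7045k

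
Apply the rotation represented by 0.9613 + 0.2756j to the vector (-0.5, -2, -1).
(-0.954, -2, -0.583)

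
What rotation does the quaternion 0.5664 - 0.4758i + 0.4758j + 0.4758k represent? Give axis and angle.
axis = (-√3/3, √3/3, √3/3), θ = 111°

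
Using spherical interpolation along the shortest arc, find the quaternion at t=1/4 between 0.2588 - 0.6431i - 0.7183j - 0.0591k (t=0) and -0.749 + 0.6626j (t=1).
0.4142 - 0.5086i - 0.7534j - 0.0467k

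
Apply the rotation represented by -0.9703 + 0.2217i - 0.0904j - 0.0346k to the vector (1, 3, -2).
(0.339, 1.852, -3.233)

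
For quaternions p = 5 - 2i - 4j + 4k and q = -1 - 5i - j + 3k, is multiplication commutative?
No: pq = -31 - 31i - 15j - 7k ≠ -31 - 15i + 13j + 29k = qp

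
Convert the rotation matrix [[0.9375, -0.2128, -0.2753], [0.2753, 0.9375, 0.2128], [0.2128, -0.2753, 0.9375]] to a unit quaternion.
0.9763 - 0.125i - 0.125j + 0.125k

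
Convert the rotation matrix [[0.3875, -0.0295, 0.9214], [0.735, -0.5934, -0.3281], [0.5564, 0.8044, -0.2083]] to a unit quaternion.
0.3827 + 0.7398i + 0.2384j + 0.4994k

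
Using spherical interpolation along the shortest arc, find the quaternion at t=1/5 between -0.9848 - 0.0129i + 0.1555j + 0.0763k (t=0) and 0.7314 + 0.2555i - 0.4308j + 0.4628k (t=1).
-0.9721 - 0.0662i + 0.222j - 0.0376k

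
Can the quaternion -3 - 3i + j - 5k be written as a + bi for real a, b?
No. The quaternion -3 - 3i + j - 5k has j-coefficient y = 1 and k-coefficient z = -5, not both zero, so it does not lie in the complex subalgebra spanned by 1 and i.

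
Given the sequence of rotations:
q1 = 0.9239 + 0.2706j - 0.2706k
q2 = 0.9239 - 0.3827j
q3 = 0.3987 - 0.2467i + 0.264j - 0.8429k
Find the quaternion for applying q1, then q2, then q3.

q2 · q1 = 0.9571 + 0.1036i - 0.1036j - 0.25k
q3 · q2 · q1 = 0.2238 - 0.3481i + 0.0624j - 0.9082k
0.2238 - 0.3481i + 0.0624j - 0.9082k


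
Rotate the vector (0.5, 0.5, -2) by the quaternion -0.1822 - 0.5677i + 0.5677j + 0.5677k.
(1.339, -1.446, 0.785)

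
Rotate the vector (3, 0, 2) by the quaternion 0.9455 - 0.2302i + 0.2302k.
(2.47, 2.177, 1.47)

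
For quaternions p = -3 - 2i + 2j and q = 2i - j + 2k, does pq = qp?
No: pq = 6 - 2i + 7j - 8k ≠ 6 - 10i - j - 4k = qp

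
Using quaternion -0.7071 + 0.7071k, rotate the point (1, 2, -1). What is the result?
(2, -1, -1)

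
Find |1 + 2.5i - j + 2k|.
3.5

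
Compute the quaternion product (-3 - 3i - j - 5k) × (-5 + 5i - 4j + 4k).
46 - 24i + 4j + 30k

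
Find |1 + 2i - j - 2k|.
√10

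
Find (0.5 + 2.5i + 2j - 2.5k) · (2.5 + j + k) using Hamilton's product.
1.75 + 10.75i + 3j - 3.25k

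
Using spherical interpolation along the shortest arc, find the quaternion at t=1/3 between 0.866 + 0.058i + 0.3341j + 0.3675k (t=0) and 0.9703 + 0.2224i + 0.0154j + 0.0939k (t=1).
0.9234 + 0.1161i + 0.2326j + 0.2824k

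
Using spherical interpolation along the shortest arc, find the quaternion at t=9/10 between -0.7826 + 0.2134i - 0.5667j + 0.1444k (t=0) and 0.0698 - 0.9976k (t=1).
-0.1763 + 0.0298i - 0.079j + 0.9807k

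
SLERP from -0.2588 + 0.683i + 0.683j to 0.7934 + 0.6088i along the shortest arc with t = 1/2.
0.3436 + 0.8302i + 0.439j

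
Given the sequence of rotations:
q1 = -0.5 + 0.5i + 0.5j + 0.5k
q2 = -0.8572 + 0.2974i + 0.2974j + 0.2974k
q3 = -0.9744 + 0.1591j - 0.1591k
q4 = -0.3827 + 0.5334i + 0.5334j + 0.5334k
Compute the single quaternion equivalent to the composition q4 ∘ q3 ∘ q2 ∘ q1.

q2 · q1 = -0.0175 - 0.5773i - 0.5773j - 0.5773k
q3 · q2 · q1 = 0.0171 + 0.3788i + 0.6516j + 0.6572k
q4 · q3 · q2 · q1 = -0.9067 - 0.1329i - 0.3887j - 0.0969k
-0.9067 - 0.1329i - 0.3887j - 0.0969k


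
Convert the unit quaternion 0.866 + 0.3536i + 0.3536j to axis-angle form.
axis = (√2/2, √2/2, 0), θ = π/3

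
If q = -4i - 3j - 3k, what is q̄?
4i + 3j + 3k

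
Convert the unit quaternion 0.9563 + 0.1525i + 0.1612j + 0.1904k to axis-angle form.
axis = (0.5216, 0.5513, 0.6512), θ = 34°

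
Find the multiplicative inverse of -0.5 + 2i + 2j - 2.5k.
-0.0345 - 0.1379i - 0.1379j + 0.1724k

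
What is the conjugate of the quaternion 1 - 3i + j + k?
1 + 3i - j - k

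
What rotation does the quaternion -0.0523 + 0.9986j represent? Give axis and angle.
axis = (0, 1, 0), θ = 186°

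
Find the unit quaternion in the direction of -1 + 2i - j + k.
-0.378 + 0.7559i - 0.378j + 0.378k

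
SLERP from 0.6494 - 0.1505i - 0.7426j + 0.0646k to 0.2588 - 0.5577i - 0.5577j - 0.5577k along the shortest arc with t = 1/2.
0.503 - 0.3922i - 0.7201j - 0.2731k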